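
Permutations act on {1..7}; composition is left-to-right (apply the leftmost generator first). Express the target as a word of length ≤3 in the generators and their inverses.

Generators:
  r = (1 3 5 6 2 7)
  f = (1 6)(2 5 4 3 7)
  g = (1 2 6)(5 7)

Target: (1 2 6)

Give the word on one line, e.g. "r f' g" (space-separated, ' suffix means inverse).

  after g': (1 6 2)(5 7)
  after g': (1 2 6)

g' g'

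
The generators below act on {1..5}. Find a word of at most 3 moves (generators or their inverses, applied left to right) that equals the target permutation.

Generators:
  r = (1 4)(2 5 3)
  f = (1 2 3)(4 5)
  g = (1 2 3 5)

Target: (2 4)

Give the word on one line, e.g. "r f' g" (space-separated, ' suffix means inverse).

  after f': (1 3 2)(4 5)
  after g': (1 2 5 4 3)
  after f': (2 4)

f' g' f'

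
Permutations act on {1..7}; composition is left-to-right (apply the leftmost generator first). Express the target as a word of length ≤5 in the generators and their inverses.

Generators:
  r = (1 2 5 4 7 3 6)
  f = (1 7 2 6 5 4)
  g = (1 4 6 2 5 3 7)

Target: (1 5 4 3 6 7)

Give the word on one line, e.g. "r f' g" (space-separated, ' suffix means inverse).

g r f r

  after g: (1 4 6 2 5 3 7)
  after r: (1 7 2 4)(5 6)
  after f: (1 2)(4 7 6)
  after r: (1 5 4 3 6 7)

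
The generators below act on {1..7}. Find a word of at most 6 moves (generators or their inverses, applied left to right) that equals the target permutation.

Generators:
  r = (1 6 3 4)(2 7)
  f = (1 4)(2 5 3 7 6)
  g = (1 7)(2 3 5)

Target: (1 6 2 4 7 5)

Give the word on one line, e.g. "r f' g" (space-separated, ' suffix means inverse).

  after g': (1 7)(2 5 3)
  after g': (2 3 5)
  after r: (1 6 3 5 7 2 4)
  after g': (1 6 2 4 7 5)

g' g' r g'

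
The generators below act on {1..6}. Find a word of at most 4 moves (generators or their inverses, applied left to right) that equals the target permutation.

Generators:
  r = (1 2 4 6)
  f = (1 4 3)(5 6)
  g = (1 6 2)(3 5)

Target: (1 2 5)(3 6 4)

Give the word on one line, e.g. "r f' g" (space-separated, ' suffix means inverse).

g' f

  after g': (1 2 6)(3 5)
  after f: (1 2 5)(3 6 4)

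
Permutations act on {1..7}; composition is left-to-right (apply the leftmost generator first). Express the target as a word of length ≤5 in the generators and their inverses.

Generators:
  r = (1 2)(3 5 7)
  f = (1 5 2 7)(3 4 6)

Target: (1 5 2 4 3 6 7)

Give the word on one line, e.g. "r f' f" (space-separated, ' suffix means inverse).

  after f: (1 5 2 7)(3 4 6)
  after r: (1 7 2 3 4 6 5)
  after f': (1 2 6)(5 7)
  after f': (1 5 2 4 3 6 7)

f r f' f'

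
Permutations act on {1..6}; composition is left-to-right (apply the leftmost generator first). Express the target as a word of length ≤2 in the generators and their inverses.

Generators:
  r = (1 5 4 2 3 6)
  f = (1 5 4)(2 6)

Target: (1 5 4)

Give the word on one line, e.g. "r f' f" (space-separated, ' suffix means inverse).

  after f': (1 4 5)(2 6)
  after f': (1 5 4)

f' f'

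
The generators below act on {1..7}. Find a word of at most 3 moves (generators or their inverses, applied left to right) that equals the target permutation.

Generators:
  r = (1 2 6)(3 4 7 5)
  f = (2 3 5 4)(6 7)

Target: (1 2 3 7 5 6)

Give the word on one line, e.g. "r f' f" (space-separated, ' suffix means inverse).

  after f: (2 3 5 4)(6 7)
  after f: (2 5)(3 4)
  after r: (1 2 3 7 5 6)

f f r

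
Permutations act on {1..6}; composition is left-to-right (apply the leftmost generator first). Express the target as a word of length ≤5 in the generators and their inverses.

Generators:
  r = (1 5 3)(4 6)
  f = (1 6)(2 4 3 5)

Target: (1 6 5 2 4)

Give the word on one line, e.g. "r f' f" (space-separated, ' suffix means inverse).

f r' r'

  after f: (1 6)(2 4 3 5)
  after r': (1 4 5 2 6 3)
  after r': (1 6 5 2 4)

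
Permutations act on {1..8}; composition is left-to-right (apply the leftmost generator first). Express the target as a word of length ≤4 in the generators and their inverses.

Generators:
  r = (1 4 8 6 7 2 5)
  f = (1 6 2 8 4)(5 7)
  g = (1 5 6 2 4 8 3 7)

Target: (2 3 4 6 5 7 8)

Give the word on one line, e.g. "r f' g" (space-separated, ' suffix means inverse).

f g' f' g

  after f: (1 6 2 8 4)(5 7)
  after g': (1 5 3 8 2 4 7)
  after f': (1 7 4 5 3 2 8 6)
  after g: (2 3 4 6 5 7 8)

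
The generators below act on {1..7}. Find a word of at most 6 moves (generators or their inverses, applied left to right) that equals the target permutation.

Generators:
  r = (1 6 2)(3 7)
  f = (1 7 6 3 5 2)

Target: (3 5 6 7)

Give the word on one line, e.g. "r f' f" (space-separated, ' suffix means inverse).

f' f' r f r

  after f': (1 2 5 3 6 7)
  after f': (1 5 6)(2 3 7)
  after r: (1 5 2 7)
  after f: (1 2 6 3 5)
  after r: (3 5 6 7)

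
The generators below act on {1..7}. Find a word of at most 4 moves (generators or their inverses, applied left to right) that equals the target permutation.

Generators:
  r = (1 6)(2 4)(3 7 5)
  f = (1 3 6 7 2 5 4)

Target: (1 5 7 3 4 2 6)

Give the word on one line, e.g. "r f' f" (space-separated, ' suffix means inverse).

  after f': (1 4 5 2 7 6 3)
  after f': (1 5 7 3 4 2 6)

f' f'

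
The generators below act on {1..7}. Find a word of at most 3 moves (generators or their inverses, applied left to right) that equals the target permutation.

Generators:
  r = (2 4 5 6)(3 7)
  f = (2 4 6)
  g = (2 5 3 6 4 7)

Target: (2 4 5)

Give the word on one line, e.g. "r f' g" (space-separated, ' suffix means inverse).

  after r': (2 6 5 4)(3 7)
  after f: (3 7)(5 6)
  after r: (2 4 5)

r' f r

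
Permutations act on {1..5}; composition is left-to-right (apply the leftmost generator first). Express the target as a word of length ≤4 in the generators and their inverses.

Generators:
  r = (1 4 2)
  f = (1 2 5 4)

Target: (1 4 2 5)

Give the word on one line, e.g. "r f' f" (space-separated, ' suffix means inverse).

  after f: (1 2 5 4)
  after r: (2 5)
  after r: (1 4 2 5)

f r r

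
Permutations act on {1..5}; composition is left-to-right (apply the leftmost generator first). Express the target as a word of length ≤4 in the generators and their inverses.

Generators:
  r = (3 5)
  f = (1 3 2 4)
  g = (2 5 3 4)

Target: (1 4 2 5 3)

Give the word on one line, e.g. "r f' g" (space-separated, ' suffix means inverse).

f' r'

  after f': (1 4 2 3)
  after r': (1 4 2 5 3)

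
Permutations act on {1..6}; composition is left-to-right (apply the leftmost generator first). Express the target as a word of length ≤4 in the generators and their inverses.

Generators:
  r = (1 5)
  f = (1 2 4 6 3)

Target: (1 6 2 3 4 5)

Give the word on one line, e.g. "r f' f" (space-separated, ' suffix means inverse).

  after f: (1 2 4 6 3)
  after f: (1 4 3 2 6)
  after f: (1 6 2 3 4)
  after r: (1 6 2 3 4 5)

f f f r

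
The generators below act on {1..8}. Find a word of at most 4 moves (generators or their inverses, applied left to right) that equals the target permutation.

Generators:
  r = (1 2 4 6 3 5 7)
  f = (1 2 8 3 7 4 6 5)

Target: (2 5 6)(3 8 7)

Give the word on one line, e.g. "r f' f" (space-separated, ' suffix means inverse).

r f' r f'

  after r: (1 2 4 6 3 5 7)
  after f': (2 7 5 3 6 8)
  after r: (1 2)(4 6 8)
  after f': (2 5 6)(3 8 7)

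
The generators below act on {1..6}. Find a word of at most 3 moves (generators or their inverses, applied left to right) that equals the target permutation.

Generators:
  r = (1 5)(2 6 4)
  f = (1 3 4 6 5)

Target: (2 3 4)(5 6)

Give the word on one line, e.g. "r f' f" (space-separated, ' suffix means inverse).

  after f: (1 3 4 6 5)
  after r': (1 3 6)(2 4)
  after f': (2 3 4)(5 6)

f r' f'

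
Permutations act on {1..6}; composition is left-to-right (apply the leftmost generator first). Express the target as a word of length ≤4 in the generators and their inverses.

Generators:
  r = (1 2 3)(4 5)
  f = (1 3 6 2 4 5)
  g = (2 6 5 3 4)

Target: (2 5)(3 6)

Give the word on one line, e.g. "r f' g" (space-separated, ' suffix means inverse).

  after r': (1 3 2)(4 5)
  after f': (2 5)(3 6)

r' f'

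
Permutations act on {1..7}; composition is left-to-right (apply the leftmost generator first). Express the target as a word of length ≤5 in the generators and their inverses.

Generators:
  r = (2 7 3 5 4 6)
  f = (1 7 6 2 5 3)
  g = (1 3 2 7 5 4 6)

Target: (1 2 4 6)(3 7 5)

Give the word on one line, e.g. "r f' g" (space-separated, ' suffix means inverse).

g g r f f

  after g: (1 3 2 7 5 4 6)
  after g: (1 2 5 6 3 7 4)
  after r: (1 7 6 5 2 4)
  after f: (1 6 3)(2 4 7)
  after f: (1 2 4 6)(3 7 5)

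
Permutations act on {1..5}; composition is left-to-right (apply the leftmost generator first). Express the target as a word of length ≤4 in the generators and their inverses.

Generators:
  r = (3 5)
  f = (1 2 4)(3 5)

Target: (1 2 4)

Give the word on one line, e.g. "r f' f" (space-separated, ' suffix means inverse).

f' f' r r

  after f': (1 4 2)(3 5)
  after f': (1 2 4)
  after r: (1 2 4)(3 5)
  after r: (1 2 4)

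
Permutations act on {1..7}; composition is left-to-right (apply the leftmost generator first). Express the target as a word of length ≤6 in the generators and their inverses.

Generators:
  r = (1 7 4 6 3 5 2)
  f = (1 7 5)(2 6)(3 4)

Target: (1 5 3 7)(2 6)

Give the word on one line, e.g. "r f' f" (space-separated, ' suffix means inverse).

  after r': (1 2 5 3 6 4 7)
  after f': (1 6 3 2 7 5 4)
  after r: (1 3)(2 4 7)(5 6)
  after r: (1 5 3 7)(2 6)

r' f' r r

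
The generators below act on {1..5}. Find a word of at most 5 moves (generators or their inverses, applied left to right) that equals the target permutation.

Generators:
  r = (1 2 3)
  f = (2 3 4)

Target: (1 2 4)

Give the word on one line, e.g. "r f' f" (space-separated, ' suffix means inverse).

f r r f'

  after f: (2 3 4)
  after r: (1 2)(3 4)
  after r: (1 3 4)
  after f': (1 2 4)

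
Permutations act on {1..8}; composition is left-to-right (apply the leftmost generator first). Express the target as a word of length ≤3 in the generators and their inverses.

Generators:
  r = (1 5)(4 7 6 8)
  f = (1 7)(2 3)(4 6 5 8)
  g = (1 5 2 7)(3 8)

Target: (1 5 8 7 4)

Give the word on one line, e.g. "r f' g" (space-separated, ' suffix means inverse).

  after f': (1 7)(2 3)(4 8 5 6)
  after f': (4 5)(6 8)
  after r': (1 5 8 7 4)

f' f' r'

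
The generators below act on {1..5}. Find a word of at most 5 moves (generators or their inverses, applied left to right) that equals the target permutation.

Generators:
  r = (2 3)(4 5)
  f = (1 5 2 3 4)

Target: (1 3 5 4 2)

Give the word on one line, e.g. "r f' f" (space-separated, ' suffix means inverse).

r' f f r'

  after r': (2 3)(4 5)
  after f: (1 5)(2 4)
  after f: (1 2)(3 4)
  after r': (1 3 5 4 2)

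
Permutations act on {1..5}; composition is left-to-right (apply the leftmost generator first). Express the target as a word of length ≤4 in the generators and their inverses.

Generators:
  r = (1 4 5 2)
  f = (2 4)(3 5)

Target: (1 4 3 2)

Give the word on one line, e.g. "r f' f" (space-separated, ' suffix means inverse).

  after f: (2 4)(3 5)
  after r': (1 2)(3 4 5)
  after f': (1 4 3 2)

f r' f'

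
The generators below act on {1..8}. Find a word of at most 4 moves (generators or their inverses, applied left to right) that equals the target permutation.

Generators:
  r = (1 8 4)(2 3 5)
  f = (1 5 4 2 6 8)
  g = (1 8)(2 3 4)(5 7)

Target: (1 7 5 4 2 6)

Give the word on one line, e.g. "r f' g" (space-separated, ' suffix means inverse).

  after f: (1 5 4 2 6 8)
  after g: (1 7 5 2 6)(3 4)
  after g: (1 5 3 2 6 8)
  after g: (1 7 5 4 2 6)

f g g g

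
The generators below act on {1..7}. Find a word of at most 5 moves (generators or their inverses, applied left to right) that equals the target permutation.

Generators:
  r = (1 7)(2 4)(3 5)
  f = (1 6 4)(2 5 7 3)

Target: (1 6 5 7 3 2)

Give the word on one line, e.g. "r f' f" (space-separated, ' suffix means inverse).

r f f r' f'

  after r: (1 7)(2 4)(3 5)
  after f: (1 3 7 6 4 5 2)
  after f: (1 2 6)(4 7)
  after r': (1 4)(2 6 7)(3 5)
  after f': (1 6 5 7 3 2)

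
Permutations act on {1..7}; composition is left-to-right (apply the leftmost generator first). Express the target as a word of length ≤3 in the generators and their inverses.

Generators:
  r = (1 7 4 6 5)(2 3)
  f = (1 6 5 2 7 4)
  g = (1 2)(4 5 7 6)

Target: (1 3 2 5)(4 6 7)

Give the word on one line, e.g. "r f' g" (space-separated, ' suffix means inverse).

g r'

  after g: (1 2)(4 5 7 6)
  after r': (1 3 2 5)(4 6 7)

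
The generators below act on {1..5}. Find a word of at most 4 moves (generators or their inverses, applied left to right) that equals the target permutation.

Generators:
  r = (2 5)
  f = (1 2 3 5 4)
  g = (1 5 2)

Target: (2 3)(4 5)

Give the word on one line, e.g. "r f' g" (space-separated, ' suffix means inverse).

f g

  after f: (1 2 3 5 4)
  after g: (2 3)(4 5)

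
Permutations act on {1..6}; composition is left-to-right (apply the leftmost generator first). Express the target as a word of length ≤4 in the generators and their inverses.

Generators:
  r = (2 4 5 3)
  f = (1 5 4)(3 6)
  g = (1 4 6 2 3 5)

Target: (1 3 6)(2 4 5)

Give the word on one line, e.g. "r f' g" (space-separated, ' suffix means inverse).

g' g'

  after g': (1 5 3 2 6 4)
  after g': (1 3 6)(2 4 5)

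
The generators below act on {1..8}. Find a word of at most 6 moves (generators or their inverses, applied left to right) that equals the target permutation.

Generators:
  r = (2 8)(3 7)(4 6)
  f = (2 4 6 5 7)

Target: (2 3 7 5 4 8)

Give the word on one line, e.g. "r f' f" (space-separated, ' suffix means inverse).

f' r r r

  after f': (2 7 5 6 4)
  after r: (2 3 7 5 4 8)
  after r: (2 7 5 6 4)
  after r: (2 3 7 5 4 8)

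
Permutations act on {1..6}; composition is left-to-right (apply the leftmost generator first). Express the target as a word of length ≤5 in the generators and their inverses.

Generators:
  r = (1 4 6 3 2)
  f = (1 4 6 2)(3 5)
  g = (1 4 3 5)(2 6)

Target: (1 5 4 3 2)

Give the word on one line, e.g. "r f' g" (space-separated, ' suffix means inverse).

g' r r r

  after g': (1 5 3 4)(2 6)
  after r: (1 5 2 3 6)
  after r: (1 5)(4 6)
  after r: (1 5 4 3 2)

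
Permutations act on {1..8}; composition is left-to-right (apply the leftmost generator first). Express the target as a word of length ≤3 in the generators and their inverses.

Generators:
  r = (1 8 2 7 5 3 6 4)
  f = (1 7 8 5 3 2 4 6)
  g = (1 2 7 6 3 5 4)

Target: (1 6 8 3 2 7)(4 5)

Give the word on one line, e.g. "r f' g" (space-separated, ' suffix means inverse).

r' g f'

  after r': (1 4 6 3 5 7 2 8)
  after g: (2 8)(3 4)(5 6)
  after f': (1 6 8 3 2 7)(4 5)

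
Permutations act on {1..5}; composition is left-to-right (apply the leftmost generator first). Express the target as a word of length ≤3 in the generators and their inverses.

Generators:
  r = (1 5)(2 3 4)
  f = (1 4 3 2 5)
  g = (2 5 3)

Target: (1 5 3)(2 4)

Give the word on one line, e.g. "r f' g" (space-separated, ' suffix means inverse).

g' r

  after g': (2 3 5)
  after r: (1 5 3)(2 4)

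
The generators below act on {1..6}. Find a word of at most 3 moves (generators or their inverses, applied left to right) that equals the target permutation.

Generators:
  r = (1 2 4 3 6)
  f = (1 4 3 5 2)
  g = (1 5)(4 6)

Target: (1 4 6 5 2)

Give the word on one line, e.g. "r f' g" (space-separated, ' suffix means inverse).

r g r

  after r: (1 2 4 3 6)
  after g: (1 2 6 5)(3 4)
  after r: (1 4 6 5 2)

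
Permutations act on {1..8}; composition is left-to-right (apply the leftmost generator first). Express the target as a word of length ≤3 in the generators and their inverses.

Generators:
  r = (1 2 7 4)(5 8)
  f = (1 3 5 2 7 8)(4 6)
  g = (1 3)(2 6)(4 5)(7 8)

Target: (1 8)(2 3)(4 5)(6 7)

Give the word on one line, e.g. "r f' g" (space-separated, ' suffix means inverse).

  after r': (1 4 7 2)(5 8)
  after g: (1 5 7 6 2 3)(4 8)
  after r: (1 8)(2 3)(4 5)(6 7)

r' g r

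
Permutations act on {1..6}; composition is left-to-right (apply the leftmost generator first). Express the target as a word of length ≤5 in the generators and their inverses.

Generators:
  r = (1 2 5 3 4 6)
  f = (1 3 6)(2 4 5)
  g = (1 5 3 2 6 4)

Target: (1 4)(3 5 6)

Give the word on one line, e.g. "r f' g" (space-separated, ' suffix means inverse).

f g r' g'

  after f: (1 3 6)(2 4 5)
  after g: (1 2)(3 4)(5 6)
  after r': (2 6)(4 5)
  after g': (1 4)(3 5 6)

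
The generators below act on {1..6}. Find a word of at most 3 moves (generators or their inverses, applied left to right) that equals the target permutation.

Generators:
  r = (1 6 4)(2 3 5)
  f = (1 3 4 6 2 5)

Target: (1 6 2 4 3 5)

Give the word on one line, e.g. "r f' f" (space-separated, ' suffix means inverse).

  after r: (1 6 4)(2 3 5)
  after f': (1 4 5 6 3 2)
  after r': (1 6 2 4 3 5)

r f' r'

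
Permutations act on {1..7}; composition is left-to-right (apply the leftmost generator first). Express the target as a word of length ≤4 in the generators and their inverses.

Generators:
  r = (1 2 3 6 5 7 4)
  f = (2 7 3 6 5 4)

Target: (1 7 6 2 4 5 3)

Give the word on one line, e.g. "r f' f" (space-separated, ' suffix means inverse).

r' r'

  after r': (1 4 7 5 6 3 2)
  after r': (1 7 6 2 4 5 3)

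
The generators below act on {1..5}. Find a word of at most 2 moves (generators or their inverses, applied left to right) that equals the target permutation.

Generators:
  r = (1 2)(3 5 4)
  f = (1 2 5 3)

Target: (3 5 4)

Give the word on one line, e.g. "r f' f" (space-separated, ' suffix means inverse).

  after r': (1 2)(3 4 5)
  after r': (3 5 4)

r' r'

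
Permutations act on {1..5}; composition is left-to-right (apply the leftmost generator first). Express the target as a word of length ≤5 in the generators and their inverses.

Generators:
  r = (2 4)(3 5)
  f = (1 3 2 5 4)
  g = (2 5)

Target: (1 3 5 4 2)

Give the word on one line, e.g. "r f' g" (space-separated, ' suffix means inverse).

r' f' r f'

  after r': (2 4)(3 5)
  after f': (1 4 3 2 5)
  after r: (1 2 3 4 5)
  after f': (1 3 5 4 2)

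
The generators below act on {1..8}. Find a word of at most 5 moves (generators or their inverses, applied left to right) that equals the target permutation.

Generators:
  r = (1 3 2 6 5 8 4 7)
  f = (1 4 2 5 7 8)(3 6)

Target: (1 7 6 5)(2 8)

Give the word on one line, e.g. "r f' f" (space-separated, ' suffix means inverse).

  after f: (1 4 2 5 7 8)(3 6)
  after r: (1 7 4 6 2 8 3 5)
  after f': (1 5 8 6 4 3 2 7)
  after r: (1 8 5 4 2)(3 6 7)
  after f': (1 7 6 5)(2 8)

f r f' r f'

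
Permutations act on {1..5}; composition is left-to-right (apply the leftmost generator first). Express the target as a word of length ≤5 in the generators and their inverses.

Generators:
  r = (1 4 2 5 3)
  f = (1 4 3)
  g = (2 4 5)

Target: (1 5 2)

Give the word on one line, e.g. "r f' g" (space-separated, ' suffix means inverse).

  after r: (1 4 2 5 3)
  after g': (1 2 4 5 3)
  after r': (1 4 2)
  after g: (1 5 2)

r g' r' g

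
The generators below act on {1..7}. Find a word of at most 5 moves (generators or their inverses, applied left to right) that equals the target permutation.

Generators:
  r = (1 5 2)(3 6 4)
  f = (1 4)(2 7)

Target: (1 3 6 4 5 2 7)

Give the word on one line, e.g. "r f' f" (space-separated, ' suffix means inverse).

f' r' f f r'

  after f': (1 4)(2 7)
  after r': (1 6 3 4 2 7 5)
  after f: (1 6 3)(4 7 5)
  after f: (1 6 3 4 2 7 5)
  after r': (1 3 6 4 5 2 7)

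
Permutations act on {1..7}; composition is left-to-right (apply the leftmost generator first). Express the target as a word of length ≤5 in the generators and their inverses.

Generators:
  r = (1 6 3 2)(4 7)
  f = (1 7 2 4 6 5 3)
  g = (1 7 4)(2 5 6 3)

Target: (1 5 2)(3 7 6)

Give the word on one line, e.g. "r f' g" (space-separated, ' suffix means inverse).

  after r': (1 2 3 6)(4 7)
  after r': (1 3)(2 6)
  after g: (1 2 3 7 4)(5 6)
  after g: (1 5 3 4 7)
  after r: (1 5 2)(3 7 6)

r' r' g g r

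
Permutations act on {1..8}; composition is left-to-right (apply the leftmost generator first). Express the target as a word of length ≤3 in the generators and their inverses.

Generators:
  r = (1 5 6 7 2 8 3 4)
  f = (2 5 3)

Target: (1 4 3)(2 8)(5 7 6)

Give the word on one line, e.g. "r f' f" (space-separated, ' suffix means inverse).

f' r'

  after f': (2 3 5)
  after r': (1 4 3)(2 8)(5 7 6)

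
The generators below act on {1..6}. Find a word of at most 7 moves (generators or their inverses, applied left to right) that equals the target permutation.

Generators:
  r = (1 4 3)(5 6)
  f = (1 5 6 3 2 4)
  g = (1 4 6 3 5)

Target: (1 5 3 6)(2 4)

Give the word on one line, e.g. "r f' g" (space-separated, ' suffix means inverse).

  after f: (1 5 6 3 2 4)
  after r': (1 6 4 3 2)
  after f: (1 3 4 2 5 6)
  after r: (2 6 4)
  after g': (1 5 3 6)(2 4)

f r' f r g'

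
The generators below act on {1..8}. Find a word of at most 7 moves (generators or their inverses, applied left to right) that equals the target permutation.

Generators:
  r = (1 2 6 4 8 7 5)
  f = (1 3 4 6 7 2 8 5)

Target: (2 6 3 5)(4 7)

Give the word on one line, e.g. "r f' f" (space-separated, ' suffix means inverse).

  after r: (1 2 6 4 8 7 5)
  after r: (1 6 8 5 2 4 7)
  after f: (1 7 3 4 2 6 5 8)
  after r: (1 5 7 3 8 2 4 6)
  after f: (2 6 3 5)(4 7)

r r f r f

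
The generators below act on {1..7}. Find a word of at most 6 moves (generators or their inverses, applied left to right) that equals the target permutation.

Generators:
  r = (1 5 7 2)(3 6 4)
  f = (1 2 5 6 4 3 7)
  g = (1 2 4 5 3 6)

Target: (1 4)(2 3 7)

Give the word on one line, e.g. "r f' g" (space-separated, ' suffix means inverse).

  after f': (1 7 3 4 6 5 2)
  after r: (1 2 5)(6 7)
  after g: (1 4 5 2 3 6 7)
  after f': (1 6 3 5)(2 4)
  after r: (1 4)(2 3 7)

f' r g f' r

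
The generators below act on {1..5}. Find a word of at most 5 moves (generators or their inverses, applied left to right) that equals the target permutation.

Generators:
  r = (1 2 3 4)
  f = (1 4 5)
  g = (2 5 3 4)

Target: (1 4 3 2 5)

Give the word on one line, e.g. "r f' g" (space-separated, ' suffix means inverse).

  after f': (1 5 4)
  after r: (1 5)(2 3 4)
  after f': (1 4 2 3)
  after r: (2 4 3)
  after f: (1 4 3 2 5)

f' r f' r f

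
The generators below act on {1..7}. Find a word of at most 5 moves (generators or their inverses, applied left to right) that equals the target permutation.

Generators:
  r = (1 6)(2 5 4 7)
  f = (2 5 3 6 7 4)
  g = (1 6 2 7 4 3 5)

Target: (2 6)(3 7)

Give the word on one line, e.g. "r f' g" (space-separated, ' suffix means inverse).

  after f': (2 4 7 6 3 5)
  after r': (1 6 3 2 5 7)
  after g': (2 3 6 4 7 5)
  after f: (2 6)(3 7)

f' r' g' f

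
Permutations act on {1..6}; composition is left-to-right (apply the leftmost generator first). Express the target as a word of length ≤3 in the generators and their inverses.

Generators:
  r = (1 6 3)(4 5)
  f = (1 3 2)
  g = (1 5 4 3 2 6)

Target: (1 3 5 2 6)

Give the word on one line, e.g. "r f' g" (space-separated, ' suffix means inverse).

  after r: (1 6 3)(4 5)
  after g: (2 6)(3 5)
  after f: (1 3 5 2 6)

r g f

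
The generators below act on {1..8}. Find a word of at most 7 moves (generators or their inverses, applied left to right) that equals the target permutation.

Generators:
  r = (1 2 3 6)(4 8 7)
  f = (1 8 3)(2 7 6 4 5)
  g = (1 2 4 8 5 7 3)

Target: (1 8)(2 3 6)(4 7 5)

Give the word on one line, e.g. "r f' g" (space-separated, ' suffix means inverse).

f g' f' r f

  after f: (1 8 3)(2 7 6 4 5)
  after g': (1 4 8 7 6 2 5)
  after f': (1 6 5 3 8 2 4)
  after r: (2 8 3 7 4)(5 6)
  after f: (1 8)(2 3 6)(4 7 5)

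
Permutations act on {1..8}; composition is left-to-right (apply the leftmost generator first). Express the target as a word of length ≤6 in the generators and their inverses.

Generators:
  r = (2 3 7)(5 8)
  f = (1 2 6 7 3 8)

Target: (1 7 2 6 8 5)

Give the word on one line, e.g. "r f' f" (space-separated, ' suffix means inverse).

f r f' r' f'

  after f: (1 2 6 7 3 8)
  after r: (1 3 5 8)(2 6)
  after f': (1 7 6)(3 5)
  after r': (1 3 8 5 2 7 6)
  after f': (1 7 2 6 8 5)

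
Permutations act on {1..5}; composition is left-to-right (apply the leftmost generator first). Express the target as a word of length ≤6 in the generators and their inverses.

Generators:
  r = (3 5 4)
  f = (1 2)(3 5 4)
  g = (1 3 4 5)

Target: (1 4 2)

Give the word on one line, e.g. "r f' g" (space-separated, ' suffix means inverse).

  after r: (3 5 4)
  after g': (1 5 3 4)
  after r': (1 3 5 4)
  after f': (1 4 2)

r g' r' f'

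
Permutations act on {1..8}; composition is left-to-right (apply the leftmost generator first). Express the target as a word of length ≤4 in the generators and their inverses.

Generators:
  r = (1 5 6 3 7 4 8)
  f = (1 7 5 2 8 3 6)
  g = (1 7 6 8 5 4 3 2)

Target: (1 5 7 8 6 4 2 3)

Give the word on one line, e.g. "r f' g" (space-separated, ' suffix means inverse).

  after f': (1 6 3 8 2 5 7)
  after g': (1 7 2 8 3 6 4 5)
  after f: (1 5 7 8 6 4 2 3)

f' g' f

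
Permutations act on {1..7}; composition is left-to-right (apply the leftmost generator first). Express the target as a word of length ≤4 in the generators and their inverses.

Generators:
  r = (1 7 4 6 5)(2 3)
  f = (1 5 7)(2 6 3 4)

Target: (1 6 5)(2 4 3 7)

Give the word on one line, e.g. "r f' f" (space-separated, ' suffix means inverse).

r f' r'

  after r: (1 7 4 6 5)(2 3)
  after f': (1 5 7 3 4 2 6)
  after r': (1 6 5)(2 4 3 7)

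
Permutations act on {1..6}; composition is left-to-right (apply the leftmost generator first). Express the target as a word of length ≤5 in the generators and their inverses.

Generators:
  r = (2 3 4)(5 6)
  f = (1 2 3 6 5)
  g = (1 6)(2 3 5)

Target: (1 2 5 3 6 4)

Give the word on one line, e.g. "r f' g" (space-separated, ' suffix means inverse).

f' r g' f' g

  after f': (1 5 6 3 2)
  after r: (1 6 4 2)
  after g': (2 6 4 5 3)
  after f': (1 5 2 3)(4 6)
  after g: (1 2 5 3 6 4)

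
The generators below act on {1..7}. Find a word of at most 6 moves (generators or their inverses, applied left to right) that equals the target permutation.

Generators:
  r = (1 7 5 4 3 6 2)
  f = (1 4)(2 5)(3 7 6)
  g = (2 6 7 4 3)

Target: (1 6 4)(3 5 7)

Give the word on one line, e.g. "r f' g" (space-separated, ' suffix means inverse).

  after r': (1 2 6 3 4 5 7)
  after g: (1 6 2 7)(4 5)
  after f: (1 3 7 4 2 6 5)
  after r: (1 6 4)(3 5 7)

r' g f r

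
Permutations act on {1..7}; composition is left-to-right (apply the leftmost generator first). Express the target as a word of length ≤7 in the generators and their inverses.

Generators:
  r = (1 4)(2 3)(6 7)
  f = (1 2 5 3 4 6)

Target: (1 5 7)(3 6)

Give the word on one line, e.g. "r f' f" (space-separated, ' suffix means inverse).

f f f r f

  after f: (1 2 5 3 4 6)
  after f: (1 5 4)(2 3 6)
  after f: (1 3)(2 4)(5 6)
  after r: (1 2)(3 4)(5 7 6)
  after f: (1 5 7)(3 6)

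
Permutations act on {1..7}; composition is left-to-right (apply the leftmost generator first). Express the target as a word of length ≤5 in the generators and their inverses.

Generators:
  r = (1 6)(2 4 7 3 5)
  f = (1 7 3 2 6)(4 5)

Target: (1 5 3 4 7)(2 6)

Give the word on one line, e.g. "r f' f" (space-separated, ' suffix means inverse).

  after f: (1 7 3 2 6)(4 5)
  after r': (1 4 3 5 2)
  after f': (1 5 3 4 7)(2 6)

f r' f'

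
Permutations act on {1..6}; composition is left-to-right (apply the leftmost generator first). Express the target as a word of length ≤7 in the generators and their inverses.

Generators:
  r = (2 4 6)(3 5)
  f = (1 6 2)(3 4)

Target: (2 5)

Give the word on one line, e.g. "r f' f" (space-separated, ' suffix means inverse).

  after r: (2 4 6)(3 5)
  after f': (1 2 3 5 4)
  after f': (1 6)(2 4)(3 5)
  after f': (2 3 5 4 6)
  after r': (2 5)

r f' f' f' r'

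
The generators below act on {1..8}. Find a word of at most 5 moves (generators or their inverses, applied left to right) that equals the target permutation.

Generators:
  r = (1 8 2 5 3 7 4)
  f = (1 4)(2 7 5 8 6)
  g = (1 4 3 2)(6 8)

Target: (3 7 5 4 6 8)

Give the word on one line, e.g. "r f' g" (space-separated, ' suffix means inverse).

f' g' r' g'

  after f': (1 4)(2 6 8 5 7)
  after g': (2 8 5 7 3 4)
  after r': (1 4 8 2)(3 7 5)
  after g': (3 7 5 4 6 8)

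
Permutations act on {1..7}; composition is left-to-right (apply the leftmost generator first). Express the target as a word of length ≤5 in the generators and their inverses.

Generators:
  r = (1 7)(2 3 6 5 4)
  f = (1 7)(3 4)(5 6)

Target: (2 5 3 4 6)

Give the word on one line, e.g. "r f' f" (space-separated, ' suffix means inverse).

f r r f'

  after f: (1 7)(3 4)(5 6)
  after r: (2 3)(4 6)
  after r: (1 7)(2 6)(4 5)
  after f': (2 5 3 4 6)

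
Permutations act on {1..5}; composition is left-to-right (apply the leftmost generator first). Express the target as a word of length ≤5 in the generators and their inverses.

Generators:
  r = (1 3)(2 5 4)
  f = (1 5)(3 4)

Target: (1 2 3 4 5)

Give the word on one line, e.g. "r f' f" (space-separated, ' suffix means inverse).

r f' r

  after r: (1 3)(2 5 4)
  after f': (1 4 2)(3 5)
  after r: (1 2 3 4 5)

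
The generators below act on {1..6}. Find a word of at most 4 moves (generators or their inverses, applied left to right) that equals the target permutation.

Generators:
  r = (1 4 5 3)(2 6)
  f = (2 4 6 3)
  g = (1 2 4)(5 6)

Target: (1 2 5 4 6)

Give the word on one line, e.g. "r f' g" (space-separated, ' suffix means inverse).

  after f': (2 3 6 4)
  after f': (2 6)(3 4)
  after g': (1 4 3 2 5 6)
  after f': (1 2 5 4 6)

f' f' g' f'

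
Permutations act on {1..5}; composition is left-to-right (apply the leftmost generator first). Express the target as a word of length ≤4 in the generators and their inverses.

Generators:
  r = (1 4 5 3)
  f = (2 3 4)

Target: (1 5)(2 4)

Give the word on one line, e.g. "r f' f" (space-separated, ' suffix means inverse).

f' f' r' r'

  after f': (2 4 3)
  after f': (2 3 4)
  after r': (1 3)(2 5 4)
  after r': (1 5)(2 4)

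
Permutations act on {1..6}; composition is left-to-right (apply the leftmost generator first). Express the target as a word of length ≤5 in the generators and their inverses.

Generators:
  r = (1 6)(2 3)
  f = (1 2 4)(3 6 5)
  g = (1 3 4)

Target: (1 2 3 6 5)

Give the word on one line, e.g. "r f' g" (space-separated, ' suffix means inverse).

  after r: (1 6)(2 3)
  after g: (1 6 3 2 4)
  after f': (1 3)(5 6)
  after r: (1 2 3 6 5)

r g f' r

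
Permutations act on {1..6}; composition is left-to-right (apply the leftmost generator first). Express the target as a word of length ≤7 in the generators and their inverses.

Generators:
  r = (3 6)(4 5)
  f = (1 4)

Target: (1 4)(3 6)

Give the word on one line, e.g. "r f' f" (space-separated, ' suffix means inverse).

  after r': (3 6)(4 5)
  after f: (1 4 5)(3 6)
  after r': (1 5)
  after f: (1 5 4)
  after r': (1 4)(3 6)

r' f r' f r'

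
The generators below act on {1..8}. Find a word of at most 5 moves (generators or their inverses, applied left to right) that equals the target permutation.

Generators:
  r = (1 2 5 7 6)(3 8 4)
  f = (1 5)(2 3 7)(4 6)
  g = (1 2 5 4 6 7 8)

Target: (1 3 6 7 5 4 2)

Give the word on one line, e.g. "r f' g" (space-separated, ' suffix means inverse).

  after g: (1 2 5 4 6 7 8)
  after r: (1 5 3 8 2 7 4)
  after f: (3 8)(4 5 7 6)
  after r: (1 2 5 6 3 4 7)
  after f: (1 3 6 7 5 4 2)

g r f r f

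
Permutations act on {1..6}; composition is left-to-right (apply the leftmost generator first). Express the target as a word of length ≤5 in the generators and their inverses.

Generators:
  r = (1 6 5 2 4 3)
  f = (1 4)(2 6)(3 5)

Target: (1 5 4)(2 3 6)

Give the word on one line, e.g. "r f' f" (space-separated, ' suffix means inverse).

r r f f

  after r: (1 6 5 2 4 3)
  after r: (1 5 4)(2 3 6)
  after f: (1 3 2 5)
  after f: (1 5 4)(2 3 6)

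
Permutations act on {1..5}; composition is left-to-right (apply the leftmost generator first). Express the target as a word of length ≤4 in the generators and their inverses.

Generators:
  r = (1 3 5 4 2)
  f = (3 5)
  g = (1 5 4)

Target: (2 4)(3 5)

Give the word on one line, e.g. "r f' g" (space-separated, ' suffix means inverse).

  after g: (1 5 4)
  after f': (1 3 5 4)
  after r': (2 4)
  after f: (2 4)(3 5)

g f' r' f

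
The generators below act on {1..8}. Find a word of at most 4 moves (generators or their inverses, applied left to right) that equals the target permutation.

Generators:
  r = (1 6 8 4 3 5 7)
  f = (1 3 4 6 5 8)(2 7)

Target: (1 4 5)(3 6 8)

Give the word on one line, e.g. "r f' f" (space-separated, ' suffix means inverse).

  after f: (1 3 4 6 5 8)(2 7)
  after f: (1 4 5)(3 6 8)

f f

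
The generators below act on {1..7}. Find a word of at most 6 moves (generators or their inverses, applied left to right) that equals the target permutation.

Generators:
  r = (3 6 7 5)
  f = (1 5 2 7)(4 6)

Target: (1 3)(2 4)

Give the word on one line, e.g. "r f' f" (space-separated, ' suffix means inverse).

  after f': (1 7 2 5)(4 6)
  after r: (1 5)(2 3 6 4 7)
  after r: (1 3 7 2 6 4 5)
  after f: (1 3)(2 4)

f' r r f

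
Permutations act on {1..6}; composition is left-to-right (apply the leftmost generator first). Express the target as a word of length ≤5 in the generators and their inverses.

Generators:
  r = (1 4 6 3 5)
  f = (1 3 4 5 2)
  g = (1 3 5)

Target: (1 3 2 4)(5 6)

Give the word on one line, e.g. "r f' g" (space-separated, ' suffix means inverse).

f' r f' f' f'

  after f': (1 2 5 4 3)
  after r: (1 2)(3 4 5 6)
  after f': (1 5 6)
  after f': (1 4 3)(2 5 6)
  after f': (1 3 2 4)(5 6)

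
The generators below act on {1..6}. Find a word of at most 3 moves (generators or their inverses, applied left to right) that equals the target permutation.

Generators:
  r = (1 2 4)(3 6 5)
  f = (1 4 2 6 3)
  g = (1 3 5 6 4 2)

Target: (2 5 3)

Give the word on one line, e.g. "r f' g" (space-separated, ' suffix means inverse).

  after f: (1 4 2 6 3)
  after r': (1 2 3 4)(5 6)
  after r': (2 5 3)

f r' r'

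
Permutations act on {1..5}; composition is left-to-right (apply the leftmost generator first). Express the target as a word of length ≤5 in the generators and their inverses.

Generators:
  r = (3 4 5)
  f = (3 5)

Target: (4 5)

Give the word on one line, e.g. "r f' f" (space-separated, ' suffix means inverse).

  after r': (3 5 4)
  after r': (3 4 5)
  after f: (3 4)
  after r': (4 5)

r' r' f r'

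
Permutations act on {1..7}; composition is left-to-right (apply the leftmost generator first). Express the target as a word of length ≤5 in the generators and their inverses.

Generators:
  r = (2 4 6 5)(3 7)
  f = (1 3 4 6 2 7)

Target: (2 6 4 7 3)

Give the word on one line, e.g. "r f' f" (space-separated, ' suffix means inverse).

  after r': (2 5 6 4)(3 7)
  after r': (2 6)(4 5)
  after f: (1 3 4 5 6 7)
  after r: (1 7)(2 4)(3 6)
  after f: (2 6 4 7 3)

r' r' f r f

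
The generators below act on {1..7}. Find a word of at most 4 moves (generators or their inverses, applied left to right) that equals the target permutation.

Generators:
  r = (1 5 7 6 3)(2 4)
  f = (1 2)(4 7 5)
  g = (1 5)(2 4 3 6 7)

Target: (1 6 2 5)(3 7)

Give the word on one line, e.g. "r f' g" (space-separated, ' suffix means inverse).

r f' r f

  after r: (1 5 7 6 3)(2 4)
  after f': (1 7 6 3 2 5 4)
  after r: (1 6)(2 7 3 4 5)
  after f: (1 6 2 5)(3 7)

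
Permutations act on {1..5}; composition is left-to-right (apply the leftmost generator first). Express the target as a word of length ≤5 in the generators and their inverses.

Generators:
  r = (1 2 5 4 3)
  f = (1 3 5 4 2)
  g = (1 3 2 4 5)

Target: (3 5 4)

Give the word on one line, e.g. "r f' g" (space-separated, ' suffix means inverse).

  after r: (1 2 5 4 3)
  after g': (1 3 5 2 4)
  after r': (1 4 3 2 5)
  after f': (1 5 2 3 4)
  after g: (3 5 4)

r g' r' f' g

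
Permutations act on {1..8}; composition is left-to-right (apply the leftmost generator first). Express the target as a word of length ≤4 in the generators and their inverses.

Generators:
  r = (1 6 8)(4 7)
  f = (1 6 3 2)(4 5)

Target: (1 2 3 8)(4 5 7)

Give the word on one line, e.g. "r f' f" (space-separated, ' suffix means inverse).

f f f r

  after f: (1 6 3 2)(4 5)
  after f: (1 3)(2 6)
  after f: (1 2 3 6)(4 5)
  after r: (1 2 3 8)(4 5 7)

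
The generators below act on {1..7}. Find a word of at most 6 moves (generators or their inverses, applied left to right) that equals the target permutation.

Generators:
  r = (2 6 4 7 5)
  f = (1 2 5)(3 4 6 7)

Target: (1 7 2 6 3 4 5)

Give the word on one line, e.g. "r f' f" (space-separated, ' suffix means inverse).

r f r f' r

  after r: (2 6 4 7 5)
  after f: (1 2 7)(3 4)
  after r: (1 6 4 3 7)(2 5)
  after f': (1 4 7 5)(3 6)
  after r: (1 7 2 6 3 4 5)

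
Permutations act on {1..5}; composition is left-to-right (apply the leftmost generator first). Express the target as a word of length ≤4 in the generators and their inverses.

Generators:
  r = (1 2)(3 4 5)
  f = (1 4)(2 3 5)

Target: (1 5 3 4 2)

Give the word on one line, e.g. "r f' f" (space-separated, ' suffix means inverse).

f f f r

  after f: (1 4)(2 3 5)
  after f: (2 5 3)
  after f: (1 4)
  after r: (1 5 3 4 2)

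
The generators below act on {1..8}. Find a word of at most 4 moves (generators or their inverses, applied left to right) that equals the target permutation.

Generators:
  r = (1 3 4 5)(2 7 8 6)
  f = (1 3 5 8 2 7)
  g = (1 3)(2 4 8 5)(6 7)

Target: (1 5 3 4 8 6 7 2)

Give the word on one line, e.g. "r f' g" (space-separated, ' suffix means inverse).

  after r: (1 3 4 5)(2 7 8 6)
  after f: (1 5 3 4 8 6 7 2)

r f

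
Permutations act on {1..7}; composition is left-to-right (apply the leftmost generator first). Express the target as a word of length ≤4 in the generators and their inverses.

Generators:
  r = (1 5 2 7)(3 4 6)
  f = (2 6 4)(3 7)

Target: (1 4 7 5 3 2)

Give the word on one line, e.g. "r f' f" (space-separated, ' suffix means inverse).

  after r: (1 5 2 7)(3 4 6)
  after r: (1 2)(3 6 4)(5 7)
  after f': (1 4 7 5 3 2)

r r f'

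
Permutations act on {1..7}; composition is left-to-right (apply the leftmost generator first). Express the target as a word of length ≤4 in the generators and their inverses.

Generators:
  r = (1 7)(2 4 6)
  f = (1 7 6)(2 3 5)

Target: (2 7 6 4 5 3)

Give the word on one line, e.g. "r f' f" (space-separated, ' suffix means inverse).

  after r': (1 7)(2 6 4)
  after f': (2 7 6 4 5 3)

r' f'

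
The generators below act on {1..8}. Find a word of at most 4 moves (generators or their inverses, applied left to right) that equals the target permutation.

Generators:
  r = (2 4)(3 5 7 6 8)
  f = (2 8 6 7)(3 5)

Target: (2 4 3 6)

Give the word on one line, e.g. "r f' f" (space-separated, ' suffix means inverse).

r f' r' r'

  after r: (2 4)(3 5 7 6 8)
  after f': (2 4 7 8 5 6)
  after r': (3 8)(4 5 7 6)
  after r': (2 4 3 6)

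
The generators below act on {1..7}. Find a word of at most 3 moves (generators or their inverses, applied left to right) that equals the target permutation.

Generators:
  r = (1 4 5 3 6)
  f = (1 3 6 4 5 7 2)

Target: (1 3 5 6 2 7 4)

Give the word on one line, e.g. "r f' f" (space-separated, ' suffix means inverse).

  after r: (1 4 5 3 6)
  after f': (1 6 2 7 5)
  after r': (1 3 5 6 2 7 4)

r f' r'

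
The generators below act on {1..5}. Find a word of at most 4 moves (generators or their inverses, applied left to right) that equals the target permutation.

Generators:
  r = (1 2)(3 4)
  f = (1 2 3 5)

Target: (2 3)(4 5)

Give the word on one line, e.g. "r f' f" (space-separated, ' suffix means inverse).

r' f' r' f'

  after r': (1 2)(3 4)
  after f': (2 5 3 4)
  after r': (1 2 5 4)
  after f': (2 3)(4 5)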